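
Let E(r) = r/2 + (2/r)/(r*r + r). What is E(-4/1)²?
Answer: 2401/576 ≈ 4.1684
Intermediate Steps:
E(r) = r/2 + 2/(r*(r + r²)) (E(r) = r*(½) + (2/r)/(r² + r) = r/2 + (2/r)/(r + r²) = r/2 + 2/(r*(r + r²)))
E(-4/1)² = ((4 + (-4/1)³ + (-4/1)⁴)/(2*(-4/1)²*(1 - 4/1)))² = ((4 + (-4*1)³ + (-4*1)⁴)/(2*(-4*1)²*(1 - 4*1)))² = ((½)*(4 + (-4)³ + (-4)⁴)/((-4)²*(1 - 4)))² = ((½)*(1/16)*(4 - 64 + 256)/(-3))² = ((½)*(1/16)*(-⅓)*196)² = (-49/24)² = 2401/576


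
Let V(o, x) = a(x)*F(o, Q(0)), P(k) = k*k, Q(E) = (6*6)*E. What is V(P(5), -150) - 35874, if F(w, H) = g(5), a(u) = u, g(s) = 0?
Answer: -35874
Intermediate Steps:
Q(E) = 36*E
P(k) = k²
F(w, H) = 0
V(o, x) = 0 (V(o, x) = x*0 = 0)
V(P(5), -150) - 35874 = 0 - 35874 = -35874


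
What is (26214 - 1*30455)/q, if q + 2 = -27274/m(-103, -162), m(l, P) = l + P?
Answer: -1123865/26744 ≈ -42.023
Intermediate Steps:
m(l, P) = P + l
q = 26744/265 (q = -2 - 27274/(-162 - 103) = -2 - 27274/(-265) = -2 - 27274*(-1/265) = -2 + 27274/265 = 26744/265 ≈ 100.92)
(26214 - 1*30455)/q = (26214 - 1*30455)/(26744/265) = (26214 - 30455)*(265/26744) = -4241*265/26744 = -1123865/26744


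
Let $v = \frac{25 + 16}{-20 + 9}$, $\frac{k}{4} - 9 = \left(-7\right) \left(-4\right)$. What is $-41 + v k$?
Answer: $- \frac{6519}{11} \approx -592.64$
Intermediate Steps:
$k = 148$ ($k = 36 + 4 \left(\left(-7\right) \left(-4\right)\right) = 36 + 4 \cdot 28 = 36 + 112 = 148$)
$v = - \frac{41}{11}$ ($v = \frac{41}{-11} = 41 \left(- \frac{1}{11}\right) = - \frac{41}{11} \approx -3.7273$)
$-41 + v k = -41 - \frac{6068}{11} = - \frac{6519}{11}$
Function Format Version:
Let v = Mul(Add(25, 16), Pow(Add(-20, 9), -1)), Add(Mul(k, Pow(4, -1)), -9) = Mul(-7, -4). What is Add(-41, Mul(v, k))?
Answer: Rational(-6519, 11) ≈ -592.64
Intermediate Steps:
k = 148 (k = Add(36, Mul(4, Mul(-7, -4))) = Add(36, Mul(4, 28)) = Add(36, 112) = 148)
v = Rational(-41, 11) (v = Mul(41, Pow(-11, -1)) = Mul(41, Rational(-1, 11)) = Rational(-41, 11) ≈ -3.7273)
Add(-41, Mul(v, k)) = Add(-41, Mul(Rational(-41, 11), 148)) = Add(-41, Rational(-6068, 11)) = Rational(-6519, 11)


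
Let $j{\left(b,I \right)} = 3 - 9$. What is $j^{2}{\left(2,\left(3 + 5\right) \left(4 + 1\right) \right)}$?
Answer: $36$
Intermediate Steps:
$j{\left(b,I \right)} = -6$ ($j{\left(b,I \right)} = 3 - 9 = -6$)
$j^{2}{\left(2,\left(3 + 5\right) \left(4 + 1\right) \right)} = \left(-6\right)^{2} = 36$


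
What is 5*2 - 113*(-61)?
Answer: 6903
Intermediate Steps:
5*2 - 113*(-61) = 10 + 6893 = 6903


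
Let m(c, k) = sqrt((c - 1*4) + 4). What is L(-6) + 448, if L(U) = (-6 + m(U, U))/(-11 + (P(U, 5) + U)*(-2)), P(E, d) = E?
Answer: 5818/13 + I*sqrt(6)/13 ≈ 447.54 + 0.18842*I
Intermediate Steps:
m(c, k) = sqrt(c) (m(c, k) = sqrt((c - 4) + 4) = sqrt((-4 + c) + 4) = sqrt(c))
L(U) = (-6 + sqrt(U))/(-11 - 4*U) (L(U) = (-6 + sqrt(U))/(-11 + (U + U)*(-2)) = (-6 + sqrt(U))/(-11 + (2*U)*(-2)) = (-6 + sqrt(U))/(-11 - 4*U))
L(-6) + 448 = (6 - sqrt(-6))/(11 + 4*(-6)) + 448 = (6 - I*sqrt(6))/(11 - 24) + 448 = (6 - I*sqrt(6))/(-13) + 448 = -(6 - I*sqrt(6))/13 + 448 = (-6/13 + I*sqrt(6)/13) + 448 = 5818/13 + I*sqrt(6)/13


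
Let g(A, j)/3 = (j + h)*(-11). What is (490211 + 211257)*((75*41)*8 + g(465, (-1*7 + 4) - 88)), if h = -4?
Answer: 19455214980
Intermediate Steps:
g(A, j) = 132 - 33*j (g(A, j) = 3*((j - 4)*(-11)) = 3*((-4 + j)*(-11)) = 3*(44 - 11*j) = 132 - 33*j)
(490211 + 211257)*((75*41)*8 + g(465, (-1*7 + 4) - 88)) = (490211 + 211257)*((75*41)*8 + (132 - 33*((-1*7 + 4) - 88))) = 701468*(3075*8 + (132 - 33*((-7 + 4) - 88))) = 701468*(24600 + (132 - 33*(-3 - 88))) = 701468*(24600 + (132 - 33*(-91))) = 701468*(24600 + (132 + 3003)) = 701468*(24600 + 3135) = 701468*27735 = 19455214980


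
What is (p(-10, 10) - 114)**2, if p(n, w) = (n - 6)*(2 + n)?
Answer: 196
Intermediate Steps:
p(n, w) = (-6 + n)*(2 + n)
(p(-10, 10) - 114)**2 = ((-12 + (-10)**2 - 4*(-10)) - 114)**2 = ((-12 + 100 + 40) - 114)**2 = (128 - 114)**2 = 14**2 = 196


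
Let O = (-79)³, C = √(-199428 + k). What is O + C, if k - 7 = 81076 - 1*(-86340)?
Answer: -493039 + I*√32005 ≈ -4.9304e+5 + 178.9*I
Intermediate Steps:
k = 167423 (k = 7 + (81076 - 1*(-86340)) = 7 + (81076 + 86340) = 7 + 167416 = 167423)
C = I*√32005 (C = √(-199428 + 167423) = √(-32005) = I*√32005 ≈ 178.9*I)
O = -493039
O + C = -493039 + I*√32005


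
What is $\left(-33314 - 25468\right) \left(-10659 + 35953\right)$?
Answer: $-1486831908$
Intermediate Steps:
$\left(-33314 - 25468\right) \left(-10659 + 35953\right) = \left(-58782\right) 25294 = -1486831908$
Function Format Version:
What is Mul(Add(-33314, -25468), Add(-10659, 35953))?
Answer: -1486831908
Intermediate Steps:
Mul(Add(-33314, -25468), Add(-10659, 35953)) = Mul(-58782, 25294) = -1486831908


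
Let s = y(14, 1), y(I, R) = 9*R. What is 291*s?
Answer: 2619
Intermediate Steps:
s = 9 (s = 9*1 = 9)
291*s = 291*9 = 2619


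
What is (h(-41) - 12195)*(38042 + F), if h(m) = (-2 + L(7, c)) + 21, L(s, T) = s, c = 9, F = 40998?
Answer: -961837760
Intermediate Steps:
h(m) = 26 (h(m) = (-2 + 7) + 21 = 5 + 21 = 26)
(h(-41) - 12195)*(38042 + F) = (26 - 12195)*(38042 + 40998) = -12169*79040 = -961837760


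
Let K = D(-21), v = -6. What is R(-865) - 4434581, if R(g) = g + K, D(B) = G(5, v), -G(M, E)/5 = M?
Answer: -4435471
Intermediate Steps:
G(M, E) = -5*M
D(B) = -25 (D(B) = -5*5 = -25)
K = -25
R(g) = -25 + g (R(g) = g - 25 = -25 + g)
R(-865) - 4434581 = (-25 - 865) - 4434581 = -890 - 4434581 = -4435471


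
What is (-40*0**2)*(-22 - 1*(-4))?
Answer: 0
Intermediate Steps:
(-40*0**2)*(-22 - 1*(-4)) = (-40*0)*(-22 + 4) = 0*(-18) = 0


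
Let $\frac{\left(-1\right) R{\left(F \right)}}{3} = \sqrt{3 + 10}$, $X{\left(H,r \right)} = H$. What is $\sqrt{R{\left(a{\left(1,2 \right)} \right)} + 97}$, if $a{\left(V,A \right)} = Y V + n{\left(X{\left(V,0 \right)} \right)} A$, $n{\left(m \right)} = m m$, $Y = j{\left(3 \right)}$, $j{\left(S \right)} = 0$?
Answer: $\sqrt{97 - 3 \sqrt{13}} \approx 9.2835$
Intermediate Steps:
$Y = 0$
$n{\left(m \right)} = m^{2}$
$a{\left(V,A \right)} = A V^{2}$ ($a{\left(V,A \right)} = 0 V + V^{2} A = 0 + A V^{2} = A V^{2}$)
$R{\left(F \right)} = - 3 \sqrt{13}$ ($R{\left(F \right)} = - 3 \sqrt{3 + 10} = - 3 \sqrt{13}$)
$\sqrt{R{\left(a{\left(1,2 \right)} \right)} + 97} = \sqrt{- 3 \sqrt{13} + 97} = \sqrt{97 - 3 \sqrt{13}}$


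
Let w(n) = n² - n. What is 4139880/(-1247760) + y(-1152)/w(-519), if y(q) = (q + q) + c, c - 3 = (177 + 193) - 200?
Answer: -1555458043/467702040 ≈ -3.3257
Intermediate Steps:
c = 173 (c = 3 + ((177 + 193) - 200) = 3 + (370 - 200) = 3 + 170 = 173)
y(q) = 173 + 2*q (y(q) = (q + q) + 173 = 2*q + 173 = 173 + 2*q)
4139880/(-1247760) + y(-1152)/w(-519) = 4139880/(-1247760) + (173 + 2*(-1152))/((-519*(-1 - 519))) = 4139880*(-1/1247760) + (173 - 2304)/((-519*(-520))) = -34499/10398 - 2131/269880 = -1555458043/467702040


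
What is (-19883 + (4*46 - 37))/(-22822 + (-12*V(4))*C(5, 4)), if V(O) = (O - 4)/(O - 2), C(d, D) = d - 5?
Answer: 9868/11411 ≈ 0.86478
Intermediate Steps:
C(d, D) = -5 + d
V(O) = (-4 + O)/(-2 + O)
(-19883 + (4*46 - 37))/(-22822 + (-12*V(4))*C(5, 4)) = (-19883 + (4*46 - 37))/(-22822 + (-12*(-4 + 4)/(-2 + 4))*(-5 + 5)) = (-19883 + (184 - 37))/(-22822 - 12*0/2*0) = (-19883 + 147)/(-22822 - 6*0*0) = -19736/(-22822 - 12*0*0) = -19736/(-22822 + 0*0) = -19736/(-22822 + 0) = -19736/(-22822) = -19736*(-1/22822) = 9868/11411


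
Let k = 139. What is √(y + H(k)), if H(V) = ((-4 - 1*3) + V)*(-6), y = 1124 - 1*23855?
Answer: I*√23523 ≈ 153.37*I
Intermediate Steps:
y = -22731 (y = 1124 - 23855 = -22731)
H(V) = 42 - 6*V (H(V) = ((-4 - 3) + V)*(-6) = (-7 + V)*(-6) = 42 - 6*V)
√(y + H(k)) = √(-22731 + (42 - 6*139)) = √(-22731 + (42 - 834)) = √(-22731 - 792) = √(-23523) = I*√23523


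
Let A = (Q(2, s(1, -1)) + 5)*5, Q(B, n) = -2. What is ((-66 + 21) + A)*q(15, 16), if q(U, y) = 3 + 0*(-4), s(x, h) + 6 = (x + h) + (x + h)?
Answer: -90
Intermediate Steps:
s(x, h) = -6 + 2*h + 2*x (s(x, h) = -6 + ((x + h) + (x + h)) = -6 + ((h + x) + (h + x)) = -6 + (2*h + 2*x) = -6 + 2*h + 2*x)
A = 15 (A = (-2 + 5)*5 = 3*5 = 15)
q(U, y) = 3 (q(U, y) = 3 + 0 = 3)
((-66 + 21) + A)*q(15, 16) = ((-66 + 21) + 15)*3 = (-45 + 15)*3 = -30*3 = -90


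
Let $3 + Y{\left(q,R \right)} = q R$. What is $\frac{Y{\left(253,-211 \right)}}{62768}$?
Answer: $- \frac{26693}{31384} \approx -0.85053$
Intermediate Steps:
$Y{\left(q,R \right)} = -3 + R q$ ($Y{\left(q,R \right)} = -3 + q R = -3 + R q$)
$\frac{Y{\left(253,-211 \right)}}{62768} = \frac{-3 - 53383}{62768} = \left(-3 - 53383\right) \frac{1}{62768} = \left(-53386\right) \frac{1}{62768} = - \frac{26693}{31384}$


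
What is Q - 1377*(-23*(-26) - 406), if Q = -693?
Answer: -265077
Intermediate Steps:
Q - 1377*(-23*(-26) - 406) = -693 - 1377*(-23*(-26) - 406) = -693 - 1377*(598 - 406) = -693 - 1377*192 = -693 - 264384 = -265077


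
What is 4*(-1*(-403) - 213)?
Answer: 760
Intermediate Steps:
4*(-1*(-403) - 213) = 4*(403 - 213) = 4*190 = 760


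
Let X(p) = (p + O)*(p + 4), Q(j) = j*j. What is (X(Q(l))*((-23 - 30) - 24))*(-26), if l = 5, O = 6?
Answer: 1799798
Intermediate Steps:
Q(j) = j²
X(p) = (4 + p)*(6 + p) (X(p) = (p + 6)*(p + 4) = (6 + p)*(4 + p) = (4 + p)*(6 + p))
(X(Q(l))*((-23 - 30) - 24))*(-26) = ((24 + (5²)² + 10*5²)*((-23 - 30) - 24))*(-26) = ((24 + 25² + 10*25)*(-53 - 24))*(-26) = ((24 + 625 + 250)*(-77))*(-26) = (899*(-77))*(-26) = -69223*(-26) = 1799798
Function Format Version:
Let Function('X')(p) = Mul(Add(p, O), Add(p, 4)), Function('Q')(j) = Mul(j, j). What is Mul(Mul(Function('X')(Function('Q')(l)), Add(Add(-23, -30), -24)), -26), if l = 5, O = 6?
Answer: 1799798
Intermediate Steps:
Function('Q')(j) = Pow(j, 2)
Function('X')(p) = Mul(Add(4, p), Add(6, p)) (Function('X')(p) = Mul(Add(p, 6), Add(p, 4)) = Mul(Add(6, p), Add(4, p)) = Mul(Add(4, p), Add(6, p)))
Mul(Mul(Function('X')(Function('Q')(l)), Add(Add(-23, -30), -24)), -26) = Mul(Mul(Add(24, Pow(Pow(5, 2), 2), Mul(10, Pow(5, 2))), Add(Add(-23, -30), -24)), -26) = Mul(Mul(Add(24, Pow(25, 2), Mul(10, 25)), Add(-53, -24)), -26) = Mul(Mul(Add(24, 625, 250), -77), -26) = Mul(Mul(899, -77), -26) = Mul(-69223, -26) = 1799798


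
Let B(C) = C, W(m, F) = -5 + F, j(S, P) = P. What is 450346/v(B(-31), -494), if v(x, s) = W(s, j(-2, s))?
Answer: -450346/499 ≈ -902.50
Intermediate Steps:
v(x, s) = -5 + s
450346/v(B(-31), -494) = 450346/(-5 - 494) = 450346/(-499) = 450346*(-1/499) = -450346/499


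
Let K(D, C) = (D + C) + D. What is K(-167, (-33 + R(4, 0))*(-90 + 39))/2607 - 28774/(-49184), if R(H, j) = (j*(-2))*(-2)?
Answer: 70681517/64111344 ≈ 1.1025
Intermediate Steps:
R(H, j) = 4*j (R(H, j) = -2*j*(-2) = 4*j)
K(D, C) = C + 2*D (K(D, C) = (C + D) + D = C + 2*D)
K(-167, (-33 + R(4, 0))*(-90 + 39))/2607 - 28774/(-49184) = ((-33 + 4*0)*(-90 + 39) + 2*(-167))/2607 - 28774/(-49184) = ((-33 + 0)*(-51) - 334)*(1/2607) - 28774*(-1/49184) = (-33*(-51) - 334)*(1/2607) + 14387/24592 = (1683 - 334)*(1/2607) + 14387/24592 = 1349*(1/2607) + 14387/24592 = 1349/2607 + 14387/24592 = 70681517/64111344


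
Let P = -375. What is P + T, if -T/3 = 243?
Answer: -1104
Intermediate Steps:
T = -729 (T = -3*243 = -729)
P + T = -375 - 729 = -1104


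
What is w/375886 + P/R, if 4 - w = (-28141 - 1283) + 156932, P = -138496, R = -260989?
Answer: 9390783000/49051055627 ≈ 0.19145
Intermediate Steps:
w = -127504 (w = 4 - ((-28141 - 1283) + 156932) = 4 - (-29424 + 156932) = 4 - 1*127508 = 4 - 127508 = -127504)
w/375886 + P/R = -127504/375886 - 138496/(-260989) = -127504*1/375886 - 138496*(-1/260989) = -63752/187943 + 138496/260989 = 9390783000/49051055627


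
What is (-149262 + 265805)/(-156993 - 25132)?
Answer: -116543/182125 ≈ -0.63991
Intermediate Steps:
(-149262 + 265805)/(-156993 - 25132) = 116543/(-182125) = 116543*(-1/182125) = -116543/182125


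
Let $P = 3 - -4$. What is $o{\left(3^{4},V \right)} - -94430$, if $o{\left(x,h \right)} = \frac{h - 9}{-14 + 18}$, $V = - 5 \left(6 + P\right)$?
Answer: $\frac{188823}{2} \approx 94412.0$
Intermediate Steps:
$P = 7$ ($P = 3 + 4 = 7$)
$V = -65$ ($V = - 5 \left(6 + 7\right) = \left(-5\right) 13 = -65$)
$o{\left(x,h \right)} = - \frac{9}{4} + \frac{h}{4}$ ($o{\left(x,h \right)} = \frac{-9 + h}{4} = \left(-9 + h\right) \frac{1}{4} = - \frac{9}{4} + \frac{h}{4}$)
$o{\left(3^{4},V \right)} - -94430 = \left(- \frac{9}{4} + \frac{1}{4} \left(-65\right)\right) - -94430 = \left(- \frac{9}{4} - \frac{65}{4}\right) + 94430 = - \frac{37}{2} + 94430 = \frac{188823}{2}$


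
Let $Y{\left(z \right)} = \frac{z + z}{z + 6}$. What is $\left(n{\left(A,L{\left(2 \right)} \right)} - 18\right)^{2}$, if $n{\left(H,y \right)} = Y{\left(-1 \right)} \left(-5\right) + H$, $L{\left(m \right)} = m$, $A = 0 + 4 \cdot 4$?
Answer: $0$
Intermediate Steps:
$A = 16$ ($A = 0 + 16 = 16$)
$Y{\left(z \right)} = \frac{2 z}{6 + z}$
$n{\left(H,y \right)} = 2 + H$ ($n{\left(H,y \right)} = 2 \left(-1\right) \frac{1}{6 - 1} \left(-5\right) + H = 2 \left(-1\right) \frac{1}{5} \left(-5\right) + H = \left(- \frac{2}{5}\right) \left(-5\right) + H = 2 + H$)
$\left(n{\left(A,L{\left(2 \right)} \right)} - 18\right)^{2} = \left(\left(2 + 16\right) - 18\right)^{2} = \left(18 - 18\right)^{2} = 0^{2} = 0$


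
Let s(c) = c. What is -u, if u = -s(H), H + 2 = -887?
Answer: -889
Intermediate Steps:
H = -889 (H = -2 - 887 = -889)
u = 889 (u = -1*(-889) = 889)
-u = -1*889 = -889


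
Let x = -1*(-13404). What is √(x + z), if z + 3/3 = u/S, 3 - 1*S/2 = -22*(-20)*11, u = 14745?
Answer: √1254194214098/9674 ≈ 115.76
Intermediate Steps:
S = -9674 (S = 6 - 2*(-22*(-20))*11 = 6 - 880*11 = 6 - 2*4840 = 6 - 9680 = -9674)
x = 13404
z = -24419/9674 (z = -1 + 14745/(-9674) = -1 + 14745*(-1/9674) = -1 - 14745/9674 = -24419/9674 ≈ -2.5242)
√(x + z) = √(13404 - 24419/9674) = √(129645877/9674) = √1254194214098/9674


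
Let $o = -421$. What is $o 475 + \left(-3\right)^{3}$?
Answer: $-200002$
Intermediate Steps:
$o 475 + \left(-3\right)^{3} = \left(-421\right) 475 + \left(-3\right)^{3} = -199975 - 27 = -200002$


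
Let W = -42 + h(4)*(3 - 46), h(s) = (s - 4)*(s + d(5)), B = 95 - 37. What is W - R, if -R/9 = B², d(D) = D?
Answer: 30234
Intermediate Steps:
B = 58
h(s) = (-4 + s)*(5 + s) (h(s) = (s - 4)*(s + 5) = (-4 + s)*(5 + s))
R = -30276 (R = -9*58² = -9*3364 = -30276)
W = -42 (W = -42 + (-20 + 4 + 4²)*(3 - 46) = -42 + (-20 + 4 + 16)*(-43) = -42 + 0*(-43) = -42 + 0 = -42)
W - R = -42 - 1*(-30276) = -42 + 30276 = 30234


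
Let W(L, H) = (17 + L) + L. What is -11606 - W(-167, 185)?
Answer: -11289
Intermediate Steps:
W(L, H) = 17 + 2*L
-11606 - W(-167, 185) = -11606 - (17 + 2*(-167)) = -11606 - (17 - 334) = -11606 - 1*(-317) = -11606 + 317 = -11289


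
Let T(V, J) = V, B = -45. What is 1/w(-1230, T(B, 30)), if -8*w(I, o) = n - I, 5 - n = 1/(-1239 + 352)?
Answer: -3548/547723 ≈ -0.0064777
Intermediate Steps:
n = 4436/887 (n = 5 - 1/(-1239 + 352) = 5 - 1/(-887) = 5 - 1*(-1/887) = 5 + 1/887 = 4436/887 ≈ 5.0011)
w(I, o) = -1109/1774 + I/8 (w(I, o) = -(4436/887 - I)/8 = -1109/1774 + I/8)
1/w(-1230, T(B, 30)) = 1/(-1109/1774 + (1/8)*(-1230)) = 1/(-1109/1774 - 615/4) = 1/(-547723/3548) = -3548/547723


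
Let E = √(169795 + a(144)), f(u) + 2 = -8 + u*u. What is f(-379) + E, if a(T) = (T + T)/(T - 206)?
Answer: 143631 + √163168531/31 ≈ 1.4404e+5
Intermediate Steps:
f(u) = -10 + u² (f(u) = -2 + (-8 + u*u) = -2 + (-8 + u²) = -10 + u²)
a(T) = 2*T/(-206 + T) (a(T) = (2*T)/(-206 + T) = 2*T/(-206 + T))
E = √163168531/31 (E = √(169795 + 2*144/(-206 + 144)) = √(169795 + 2*144/(-62)) = √(169795 + 2*144*(-1/62)) = √(169795 - 144/31) = √(5263501/31) = √163168531/31 ≈ 412.06)
f(-379) + E = (-10 + (-379)²) + √163168531/31 = (-10 + 143641) + √163168531/31 = 143631 + √163168531/31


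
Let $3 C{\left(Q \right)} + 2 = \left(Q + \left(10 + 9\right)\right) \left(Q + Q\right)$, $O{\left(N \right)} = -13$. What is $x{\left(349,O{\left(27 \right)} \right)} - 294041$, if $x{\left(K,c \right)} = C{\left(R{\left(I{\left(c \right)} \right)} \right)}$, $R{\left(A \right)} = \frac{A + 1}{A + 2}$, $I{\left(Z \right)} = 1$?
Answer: $- \frac{7938889}{27} \approx -2.9403 \cdot 10^{5}$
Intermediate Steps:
$R{\left(A \right)} = \frac{1 + A}{2 + A}$
$C{\left(Q \right)} = - \frac{2}{3} + \frac{2 Q \left(19 + Q\right)}{3}$ ($C{\left(Q \right)} = - \frac{2}{3} + \frac{\left(Q + \left(10 + 9\right)\right) \left(Q + Q\right)}{3} = - \frac{2}{3} + \frac{\left(Q + 19\right) 2 Q}{3} = - \frac{2}{3} + \frac{\left(19 + Q\right) 2 Q}{3} = - \frac{2}{3} + \frac{2 Q \left(19 + Q\right)}{3}$)
$x{\left(K,c \right)} = \frac{218}{27}$ ($x{\left(K,c \right)} = - \frac{2}{3} + \frac{2 \left(\frac{1 + 1}{2 + 1}\right)^{2}}{3} + \frac{38 \frac{1 + 1}{2 + 1}}{3} = - \frac{2}{3} + \frac{2 \left(\frac{1}{3} \cdot 2\right)^{2}}{3} + \frac{38 \cdot \frac{1}{3} \cdot 2}{3} = - \frac{2}{3} + \frac{2 \left(\frac{2}{3}\right)^{2}}{3} + \frac{38}{3} \cdot \frac{2}{3} = - \frac{2}{3} + \frac{2}{3} \cdot \frac{4}{9} + \frac{76}{9} = - \frac{2}{3} + \frac{8}{27} + \frac{76}{9} = \frac{218}{27}$)
$x{\left(349,O{\left(27 \right)} \right)} - 294041 = \frac{218}{27} - 294041 = - \frac{7938889}{27}$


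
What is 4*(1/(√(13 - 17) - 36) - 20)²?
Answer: (13018 + I)²/105625 ≈ 1604.4 + 0.24649*I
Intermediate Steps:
4*(1/(√(13 - 17) - 36) - 20)² = 4*(1/(√(-4) - 36) - 20)² = 4*(1/(2*I - 36) - 20)² = 4*(1/(-36 + 2*I) - 20)² = 4*((-36 - 2*I)/1300 - 20)² = 4*(-20 + (-36 - 2*I)/1300)²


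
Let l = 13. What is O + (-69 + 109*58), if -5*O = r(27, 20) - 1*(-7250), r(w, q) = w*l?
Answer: 23664/5 ≈ 4732.8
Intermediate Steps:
r(w, q) = 13*w (r(w, q) = w*13 = 13*w)
O = -7601/5 (O = -(13*27 - 1*(-7250))/5 = -(351 + 7250)/5 = -1/5*7601 = -7601/5 ≈ -1520.2)
O + (-69 + 109*58) = -7601/5 + (-69 + 109*58) = -7601/5 + (-69 + 6322) = -7601/5 + 6253 = 23664/5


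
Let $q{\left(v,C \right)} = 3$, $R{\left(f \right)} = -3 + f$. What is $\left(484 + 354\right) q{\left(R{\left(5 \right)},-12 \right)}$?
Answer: $2514$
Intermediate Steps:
$\left(484 + 354\right) q{\left(R{\left(5 \right)},-12 \right)} = \left(484 + 354\right) 3 = 838 \cdot 3 = 2514$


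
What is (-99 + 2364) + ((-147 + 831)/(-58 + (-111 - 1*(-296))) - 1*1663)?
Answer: 77138/127 ≈ 607.39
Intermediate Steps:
(-99 + 2364) + ((-147 + 831)/(-58 + (-111 - 1*(-296))) - 1*1663) = 2265 + (684/(-58 + (-111 + 296)) - 1663) = 2265 + (684/(-58 + 185) - 1663) = 2265 + (684/127 - 1663) = 2265 - 210517/127 = 77138/127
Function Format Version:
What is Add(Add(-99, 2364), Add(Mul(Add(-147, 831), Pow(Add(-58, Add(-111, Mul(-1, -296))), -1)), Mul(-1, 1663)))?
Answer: Rational(77138, 127) ≈ 607.39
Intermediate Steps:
Add(Add(-99, 2364), Add(Mul(Add(-147, 831), Pow(Add(-58, Add(-111, Mul(-1, -296))), -1)), Mul(-1, 1663))) = Add(2265, Add(Mul(684, Pow(Add(-58, Add(-111, 296)), -1)), -1663)) = Add(2265, Add(Mul(684, Pow(Add(-58, 185), -1)), -1663)) = Add(2265, Add(Mul(684, Pow(127, -1)), -1663)) = Add(2265, Add(Mul(684, Rational(1, 127)), -1663)) = Add(2265, Add(Rational(684, 127), -1663)) = Add(2265, Rational(-210517, 127)) = Rational(77138, 127)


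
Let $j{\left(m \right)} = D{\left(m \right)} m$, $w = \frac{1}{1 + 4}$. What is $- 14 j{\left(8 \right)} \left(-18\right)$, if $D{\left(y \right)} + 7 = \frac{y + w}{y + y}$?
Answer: $- \frac{65394}{5} \approx -13079.0$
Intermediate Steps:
$w = \frac{1}{5} \approx 0.2$
$D{\left(y \right)} = -7 + \frac{\frac{1}{5} + y}{2 y}$ ($D{\left(y \right)} = -7 + \frac{y + \frac{1}{5}}{y + y} = -7 + \frac{\frac{1}{5} + y}{2 y}$)
$j{\left(m \right)} = \frac{1}{10} - \frac{13 m}{2}$ ($j{\left(m \right)} = \frac{1 - 65 m}{10 m} m = \frac{1}{10} - \frac{13 m}{2}$)
$- 14 j{\left(8 \right)} \left(-18\right) = - 14 \left(\frac{1}{10} - 52\right) \left(-18\right) = \left(-14\right) \left(- \frac{519}{10}\right) \left(-18\right) = \frac{3633}{5} \left(-18\right) = - \frac{65394}{5}$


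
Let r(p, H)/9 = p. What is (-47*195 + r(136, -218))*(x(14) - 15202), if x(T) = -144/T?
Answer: 845605326/7 ≈ 1.2080e+8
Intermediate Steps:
r(p, H) = 9*p
(-47*195 + r(136, -218))*(x(14) - 15202) = (-47*195 + 9*136)*(-144/14 - 15202) = (-9165 + 1224)*(-144*1/14 - 15202) = -7941*(-72/7 - 15202) = -7941*(-106486/7) = 845605326/7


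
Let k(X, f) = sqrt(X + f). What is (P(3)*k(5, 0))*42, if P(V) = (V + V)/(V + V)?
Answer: 42*sqrt(5) ≈ 93.915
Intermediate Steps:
P(V) = 1 (P(V) = (2*V)/((2*V)) = (2*V)*(1/(2*V)) = 1)
(P(3)*k(5, 0))*42 = (1*sqrt(5 + 0))*42 = (1*sqrt(5))*42 = sqrt(5)*42 = 42*sqrt(5)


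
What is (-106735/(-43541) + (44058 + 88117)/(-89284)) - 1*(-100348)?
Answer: 22947534952481/228677332 ≈ 1.0035e+5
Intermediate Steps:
(-106735/(-43541) + (44058 + 88117)/(-89284)) - 1*(-100348) = (-106735*(-1/43541) + 132175*(-1/89284)) + 100348 = (106735/43541 - 7775/5252) + 100348 = 222040945/228677332 + 100348 = 22947534952481/228677332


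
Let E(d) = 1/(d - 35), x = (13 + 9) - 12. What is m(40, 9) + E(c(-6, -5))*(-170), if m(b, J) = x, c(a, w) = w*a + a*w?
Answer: 16/5 ≈ 3.2000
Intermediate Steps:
c(a, w) = 2*a*w (c(a, w) = a*w + a*w = 2*a*w)
x = 10 (x = 22 - 12 = 10)
E(d) = 1/(-35 + d)
m(b, J) = 10
m(40, 9) + E(c(-6, -5))*(-170) = 10 - 170/(-35 + 2*(-6)*(-5)) = 10 - 170/(-35 + 60) = 10 - 170/25 = 10 + (1/25)*(-170) = 10 - 34/5 = 16/5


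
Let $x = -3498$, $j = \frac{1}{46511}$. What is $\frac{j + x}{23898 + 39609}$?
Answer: $- \frac{162695477}{2953774077} \approx -0.055081$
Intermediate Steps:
$j = \frac{1}{46511} \approx 2.15 \cdot 10^{-5}$
$\frac{j + x}{23898 + 39609} = \frac{\frac{1}{46511} - 3498}{23898 + 39609} = - \frac{162695477}{46511 \cdot 63507} = \left(- \frac{162695477}{46511}\right) \frac{1}{63507} = - \frac{162695477}{2953774077}$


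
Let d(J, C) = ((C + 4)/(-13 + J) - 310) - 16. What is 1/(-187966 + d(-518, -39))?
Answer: -531/99983017 ≈ -5.3109e-6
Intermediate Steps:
d(J, C) = -326 + (4 + C)/(-13 + J) (d(J, C) = ((4 + C)/(-13 + J) - 310) - 16 = (-310 + (4 + C)/(-13 + J)) - 16 = -326 + (4 + C)/(-13 + J))
1/(-187966 + d(-518, -39)) = 1/(-187966 + (4242 - 39 - 326*(-518))/(-13 - 518)) = 1/(-187966 + (4242 - 39 + 168868)/(-531)) = 1/(-187966 - 1/531*173071) = 1/(-187966 - 173071/531) = 1/(-99983017/531) = -531/99983017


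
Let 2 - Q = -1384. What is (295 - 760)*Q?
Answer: -644490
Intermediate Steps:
Q = 1386 (Q = 2 - 1*(-1384) = 2 + 1384 = 1386)
(295 - 760)*Q = (295 - 760)*1386 = -465*1386 = -644490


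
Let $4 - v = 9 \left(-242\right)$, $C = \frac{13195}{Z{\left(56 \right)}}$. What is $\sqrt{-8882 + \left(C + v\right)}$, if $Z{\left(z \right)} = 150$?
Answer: $\frac{i \sqrt{5950830}}{30} \approx 81.314 i$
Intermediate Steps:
$C = \frac{2639}{30}$ ($C = \frac{13195}{150} = 13195 \cdot \frac{1}{150} = \frac{2639}{30} \approx 87.967$)
$v = 2182$ ($v = 4 - 9 \left(-242\right) = 4 - -2178 = 4 + 2178 = 2182$)
$\sqrt{-8882 + \left(C + v\right)} = \sqrt{-8882 + \left(\frac{2639}{30} + 2182\right)} = \sqrt{-8882 + \frac{68099}{30}} = \sqrt{- \frac{198361}{30}} = \frac{i \sqrt{5950830}}{30}$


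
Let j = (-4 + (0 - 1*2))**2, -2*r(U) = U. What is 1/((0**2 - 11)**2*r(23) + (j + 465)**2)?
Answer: 2/499219 ≈ 4.0063e-6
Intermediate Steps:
r(U) = -U/2
j = 36 (j = (-4 + (0 - 2))**2 = (-4 - 2)**2 = (-6)**2 = 36)
1/((0**2 - 11)**2*r(23) + (j + 465)**2) = 1/((0**2 - 11)**2*(-1/2*23) + (36 + 465)**2) = 1/((0 - 11)**2*(-23/2) + 501**2) = 1/((-11)**2*(-23/2) + 251001) = 1/(121*(-23/2) + 251001) = 1/(-2783/2 + 251001) = 1/(499219/2) = 2/499219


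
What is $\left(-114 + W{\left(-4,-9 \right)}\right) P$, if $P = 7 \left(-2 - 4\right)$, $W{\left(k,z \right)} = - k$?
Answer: $4620$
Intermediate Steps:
$P = -42$ ($P = 7 \left(-6\right) = -42$)
$\left(-114 + W{\left(-4,-9 \right)}\right) P = \left(-114 - -4\right) \left(-42\right) = \left(-114 + 4\right) \left(-42\right) = \left(-110\right) \left(-42\right) = 4620$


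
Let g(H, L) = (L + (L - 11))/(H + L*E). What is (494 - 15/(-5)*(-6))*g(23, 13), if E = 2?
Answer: 1020/7 ≈ 145.71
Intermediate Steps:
g(H, L) = (-11 + 2*L)/(H + 2*L) (g(H, L) = (L + (L - 11))/(H + L*2) = (L + (-11 + L))/(H + 2*L) = (-11 + 2*L)/(H + 2*L))
(494 - 15/(-5)*(-6))*g(23, 13) = (494 - 15/(-5)*(-6))*((-11 + 2*13)/(23 + 2*13)) = (494 - 15*(-1)/5*(-6))*((-11 + 26)/(23 + 26)) = (494 - 3*(-1)*(-6))*(15/49) = (494 + 3*(-6))*((1/49)*15) = (494 - 18)*(15/49) = 476*(15/49) = 1020/7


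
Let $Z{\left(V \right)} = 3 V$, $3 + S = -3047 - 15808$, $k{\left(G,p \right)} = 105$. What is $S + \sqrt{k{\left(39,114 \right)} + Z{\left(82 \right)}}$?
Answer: $-18858 + 3 \sqrt{39} \approx -18839.0$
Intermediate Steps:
$S = -18858$ ($S = -3 - 18855 = -18858$)
$S + \sqrt{k{\left(39,114 \right)} + Z{\left(82 \right)}} = -18858 + \sqrt{105 + 3 \cdot 82} = -18858 + \sqrt{105 + 246} = -18858 + \sqrt{351} = -18858 + 3 \sqrt{39}$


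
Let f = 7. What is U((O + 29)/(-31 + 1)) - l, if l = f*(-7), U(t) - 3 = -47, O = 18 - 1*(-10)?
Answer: 5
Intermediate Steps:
O = 28 (O = 18 + 10 = 28)
U(t) = -44 (U(t) = 3 - 47 = -44)
l = -49 (l = 7*(-7) = -49)
U((O + 29)/(-31 + 1)) - l = -44 - 1*(-49) = -44 + 49 = 5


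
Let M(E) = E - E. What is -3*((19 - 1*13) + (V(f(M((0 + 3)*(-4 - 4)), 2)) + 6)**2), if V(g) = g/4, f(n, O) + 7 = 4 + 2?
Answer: -1875/16 ≈ -117.19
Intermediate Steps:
M(E) = 0
f(n, O) = -1 (f(n, O) = -7 + (4 + 2) = -7 + 6 = -1)
V(g) = g/4 (V(g) = g*(1/4) = g/4)
-3*((19 - 1*13) + (V(f(M((0 + 3)*(-4 - 4)), 2)) + 6)**2) = -3*((19 - 1*13) + ((1/4)*(-1) + 6)**2) = -3*((19 - 13) + (-1/4 + 6)**2) = -3*(6 + (23/4)**2) = -3*(6 + 529/16) = -3*625/16 = -1875/16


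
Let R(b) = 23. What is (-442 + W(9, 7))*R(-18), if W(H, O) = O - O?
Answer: -10166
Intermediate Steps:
W(H, O) = 0
(-442 + W(9, 7))*R(-18) = (-442 + 0)*23 = -442*23 = -10166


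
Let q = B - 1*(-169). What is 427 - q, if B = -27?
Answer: 285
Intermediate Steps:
q = 142 (q = -27 - 1*(-169) = -27 + 169 = 142)
427 - q = 427 - 1*142 = 427 - 142 = 285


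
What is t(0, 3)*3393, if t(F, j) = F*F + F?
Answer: 0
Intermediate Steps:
t(F, j) = F + F² (t(F, j) = F² + F = F + F²)
t(0, 3)*3393 = (0*(1 + 0))*3393 = (0*1)*3393 = 0*3393 = 0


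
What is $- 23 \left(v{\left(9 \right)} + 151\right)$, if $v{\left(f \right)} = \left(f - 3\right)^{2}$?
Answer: $-4301$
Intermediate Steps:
$v{\left(f \right)} = \left(-3 + f\right)^{2}$
$- 23 \left(v{\left(9 \right)} + 151\right) = - 23 \left(\left(-3 + 9\right)^{2} + 151\right) = - 23 \left(6^{2} + 151\right) = - 23 \left(36 + 151\right) = \left(-23\right) 187 = -4301$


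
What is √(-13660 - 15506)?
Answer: I*√29166 ≈ 170.78*I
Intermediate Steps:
√(-13660 - 15506) = √(-29166) = I*√29166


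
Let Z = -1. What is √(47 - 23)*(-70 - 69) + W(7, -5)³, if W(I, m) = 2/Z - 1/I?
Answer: -3375/343 - 278*√6 ≈ -690.80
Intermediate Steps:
W(I, m) = -2 - 1/I (W(I, m) = 2/(-1) - 1/I = 2*(-1) - 1/I = -2 - 1/I)
√(47 - 23)*(-70 - 69) + W(7, -5)³ = √(47 - 23)*(-70 - 69) + (-2 - 1/7)³ = √24*(-139) + (-2 - 1*⅐)³ = (2*√6)*(-139) + (-2 - ⅐)³ = -278*√6 + (-15/7)³ = -278*√6 - 3375/343 = -3375/343 - 278*√6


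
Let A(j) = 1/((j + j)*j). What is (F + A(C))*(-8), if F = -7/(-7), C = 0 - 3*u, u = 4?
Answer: -289/36 ≈ -8.0278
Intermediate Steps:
C = -12 (C = 0 - 3*4 = 0 - 12 = -12)
A(j) = 1/(2*j²) (A(j) = 1/(((2*j))*j) = (1/(2*j))/j = 1/(2*j²))
F = 1 (F = -7*(-⅐) = 1)
(F + A(C))*(-8) = (1 + (½)/(-12)²)*(-8) = (1 + (½)*(1/144))*(-8) = (1 + 1/288)*(-8) = (289/288)*(-8) = -289/36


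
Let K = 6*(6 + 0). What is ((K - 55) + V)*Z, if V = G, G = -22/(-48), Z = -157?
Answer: 69865/24 ≈ 2911.0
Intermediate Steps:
G = 11/24 (G = -22*(-1/48) = 11/24 ≈ 0.45833)
K = 36 (K = 6*6 = 36)
V = 11/24 ≈ 0.45833
((K - 55) + V)*Z = ((36 - 55) + 11/24)*(-157) = (-19 + 11/24)*(-157) = -445/24*(-157) = 69865/24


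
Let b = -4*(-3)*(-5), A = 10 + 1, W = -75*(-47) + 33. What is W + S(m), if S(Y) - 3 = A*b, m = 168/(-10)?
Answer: 2901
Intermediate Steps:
m = -84/5 (m = 168*(-⅒) = -84/5 ≈ -16.800)
W = 3558 (W = 3525 + 33 = 3558)
A = 11
b = -60 (b = 12*(-5) = -60)
S(Y) = -657 (S(Y) = 3 + 11*(-60) = 3 - 660 = -657)
W + S(m) = 3558 - 657 = 2901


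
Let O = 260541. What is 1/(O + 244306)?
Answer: 1/504847 ≈ 1.9808e-6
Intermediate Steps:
1/(O + 244306) = 1/(260541 + 244306) = 1/504847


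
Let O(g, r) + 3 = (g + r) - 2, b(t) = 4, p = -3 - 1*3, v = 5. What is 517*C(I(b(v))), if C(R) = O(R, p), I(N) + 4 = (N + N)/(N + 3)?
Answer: -50149/7 ≈ -7164.1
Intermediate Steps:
p = -6 (p = -3 - 3 = -6)
O(g, r) = -5 + g + r (O(g, r) = -3 + ((g + r) - 2) = -3 + (-2 + g + r) = -5 + g + r)
I(N) = -4 + 2*N/(3 + N) (I(N) = -4 + (N + N)/(N + 3) = -4 + (2*N)/(3 + N) = -4 + 2*N/(3 + N))
C(R) = -11 + R (C(R) = -5 + R - 6 = -11 + R)
517*C(I(b(v))) = 517*(-11 + 2*(-6 - 1*4)/(3 + 4)) = 517*(-11 + 2*(-6 - 4)/7) = 517*(-11 + 2*(⅐)*(-10)) = 517*(-11 - 20/7) = 517*(-97/7) = -50149/7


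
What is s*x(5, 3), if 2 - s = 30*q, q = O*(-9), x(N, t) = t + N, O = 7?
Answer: 15136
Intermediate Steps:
x(N, t) = N + t
q = -63 (q = 7*(-9) = -63)
s = 1892 (s = 2 - 30*(-63) = 2 - 1*(-1890) = 2 + 1890 = 1892)
s*x(5, 3) = 1892*(5 + 3) = 1892*8 = 15136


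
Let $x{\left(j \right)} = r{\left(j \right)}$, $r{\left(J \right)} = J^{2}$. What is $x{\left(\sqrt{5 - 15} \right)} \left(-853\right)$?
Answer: $8530$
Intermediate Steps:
$x{\left(j \right)} = j^{2}$
$x{\left(\sqrt{5 - 15} \right)} \left(-853\right) = \left(\sqrt{5 - 15}\right)^{2} \left(-853\right) = \left(\sqrt{-10}\right)^{2} \left(-853\right) = \left(i \sqrt{10}\right)^{2} \left(-853\right) = \left(-10\right) \left(-853\right) = 8530$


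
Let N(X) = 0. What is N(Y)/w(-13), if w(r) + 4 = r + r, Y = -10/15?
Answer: 0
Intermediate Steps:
Y = -⅔ (Y = -10*1/15 = -⅔ ≈ -0.66667)
w(r) = -4 + 2*r (w(r) = -4 + (r + r) = -4 + 2*r)
N(Y)/w(-13) = 0/(-4 + 2*(-13)) = 0/(-4 - 26) = 0/(-30) = 0*(-1/30) = 0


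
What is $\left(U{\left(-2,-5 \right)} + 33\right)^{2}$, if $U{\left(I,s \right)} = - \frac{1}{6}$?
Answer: $\frac{38809}{36} \approx 1078.0$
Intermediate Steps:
$U{\left(I,s \right)} = - \frac{1}{6}$ ($U{\left(I,s \right)} = \left(-1\right) \frac{1}{6} = - \frac{1}{6}$)
$\left(U{\left(-2,-5 \right)} + 33\right)^{2} = \left(- \frac{1}{6} + 33\right)^{2} = \left(\frac{197}{6}\right)^{2} = \frac{38809}{36}$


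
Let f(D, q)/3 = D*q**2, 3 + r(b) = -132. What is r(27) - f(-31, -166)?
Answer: 2562573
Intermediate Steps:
r(b) = -135 (r(b) = -3 - 132 = -135)
f(D, q) = 3*D*q**2 (f(D, q) = 3*(D*q**2) = 3*D*q**2)
r(27) - f(-31, -166) = -135 - 3*(-31)*(-166)**2 = -135 - 3*(-31)*27556 = -135 - 1*(-2562708) = -135 + 2562708 = 2562573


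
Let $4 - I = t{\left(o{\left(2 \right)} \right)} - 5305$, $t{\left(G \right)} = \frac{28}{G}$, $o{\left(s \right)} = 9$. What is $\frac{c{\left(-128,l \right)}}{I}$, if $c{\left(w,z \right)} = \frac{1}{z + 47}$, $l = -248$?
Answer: $- \frac{3}{3199451} \approx -9.3766 \cdot 10^{-7}$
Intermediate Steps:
$c{\left(w,z \right)} = \frac{1}{47 + z}$
$I = \frac{47753}{9}$ ($I = 4 - \left(\frac{28}{9} - 5305\right) = 4 - - \frac{47717}{9} = 4 + \frac{47717}{9} = \frac{47753}{9} \approx 5305.9$)
$\frac{c{\left(-128,l \right)}}{I} = \frac{1}{\left(47 - 248\right) \frac{47753}{9}} = \frac{1}{-201} \cdot \frac{9}{47753} = \left(- \frac{1}{201}\right) \frac{9}{47753} = - \frac{3}{3199451}$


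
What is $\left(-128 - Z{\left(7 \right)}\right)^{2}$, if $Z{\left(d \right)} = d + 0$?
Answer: $18225$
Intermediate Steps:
$Z{\left(d \right)} = d$
$\left(-128 - Z{\left(7 \right)}\right)^{2} = \left(-128 - 7\right)^{2} = \left(-135\right)^{2} = 18225$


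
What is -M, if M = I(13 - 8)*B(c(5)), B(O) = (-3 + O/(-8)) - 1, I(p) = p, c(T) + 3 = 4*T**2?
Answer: 645/8 ≈ 80.625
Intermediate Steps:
c(T) = -3 + 4*T**2
B(O) = -4 - O/8 (B(O) = (-3 + O*(-1/8)) - 1 = (-3 - O/8) - 1 = -4 - O/8)
M = -645/8 (M = (13 - 8)*(-4 - (-3 + 4*5**2)/8) = 5*(-4 - (-3 + 4*25)/8) = 5*(-4 - (-3 + 100)/8) = 5*(-4 - 1/8*97) = 5*(-4 - 97/8) = 5*(-129/8) = -645/8 ≈ -80.625)
-M = -1*(-645/8) = 645/8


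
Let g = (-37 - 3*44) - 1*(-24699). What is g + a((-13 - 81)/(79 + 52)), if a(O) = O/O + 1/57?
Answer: 1398268/57 ≈ 24531.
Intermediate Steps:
g = 24530 (g = (-37 - 132) + 24699 = -169 + 24699 = 24530)
a(O) = 58/57 (a(O) = 1 + 1*(1/57) = 1 + 1/57 = 58/57)
g + a((-13 - 81)/(79 + 52)) = 24530 + 58/57 = 1398268/57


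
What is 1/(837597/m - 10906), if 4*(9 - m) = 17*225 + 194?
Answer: -3983/46788986 ≈ -8.5127e-5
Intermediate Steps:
m = -3983/4 (m = 9 - (17*225 + 194)/4 = 9 - (3825 + 194)/4 = 9 - ¼*4019 = 9 - 4019/4 = -3983/4 ≈ -995.75)
1/(837597/m - 10906) = 1/(837597/(-3983/4) - 10906) = 1/(837597*(-4/3983) - 10906) = 1/(-3350388/3983 - 10906) = 1/(-46788986/3983) = -3983/46788986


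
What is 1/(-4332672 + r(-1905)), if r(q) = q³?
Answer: -1/6917625297 ≈ -1.4456e-10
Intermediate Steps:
1/(-4332672 + r(-1905)) = 1/(-4332672 + (-1905)³) = 1/(-4332672 - 6913292625) = 1/(-6917625297) = -1/6917625297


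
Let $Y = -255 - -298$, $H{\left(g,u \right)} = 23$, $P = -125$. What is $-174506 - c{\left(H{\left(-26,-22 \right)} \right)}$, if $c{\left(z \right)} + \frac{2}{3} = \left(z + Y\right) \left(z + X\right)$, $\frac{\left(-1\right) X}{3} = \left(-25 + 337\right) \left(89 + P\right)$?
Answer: $- \frac{7199878}{3} \approx -2.4 \cdot 10^{6}$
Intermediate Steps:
$X = 33696$ ($X = - 3 \left(-25 + 337\right) \left(89 - 125\right) = - 3 \cdot 312 \left(-36\right) = \left(-3\right) \left(-11232\right) = 33696$)
$Y = 43$ ($Y = -255 + 298 = 43$)
$c{\left(z \right)} = - \frac{2}{3} + \left(43 + z\right) \left(33696 + z\right)$ ($c{\left(z \right)} = - \frac{2}{3} + \left(z + 43\right) \left(z + 33696\right) = - \frac{2}{3} + \left(43 + z\right) \left(33696 + z\right)$)
$-174506 - c{\left(H{\left(-26,-22 \right)} \right)} = -174506 - \left(\frac{4346782}{3} + 23^{2} + 33739 \cdot 23\right) = -174506 - \left(\frac{4346782}{3} + 529 + 775997\right) = -174506 - \frac{6676360}{3} = - \frac{7199878}{3}$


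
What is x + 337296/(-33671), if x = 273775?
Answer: 9217940729/33671 ≈ 2.7377e+5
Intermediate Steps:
x + 337296/(-33671) = 273775 + 337296/(-33671) = 273775 + 337296*(-1/33671) = 273775 - 337296/33671 = 9217940729/33671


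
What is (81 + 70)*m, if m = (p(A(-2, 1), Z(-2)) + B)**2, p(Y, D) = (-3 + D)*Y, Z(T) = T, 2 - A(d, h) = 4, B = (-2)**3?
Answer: 604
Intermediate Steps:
B = -8
A(d, h) = -2 (A(d, h) = 2 - 1*4 = 2 - 4 = -2)
p(Y, D) = Y*(-3 + D)
m = 4 (m = (-2*(-3 - 2) - 8)**2 = (-2*(-5) - 8)**2 = (10 - 8)**2 = 2**2 = 4)
(81 + 70)*m = (81 + 70)*4 = 151*4 = 604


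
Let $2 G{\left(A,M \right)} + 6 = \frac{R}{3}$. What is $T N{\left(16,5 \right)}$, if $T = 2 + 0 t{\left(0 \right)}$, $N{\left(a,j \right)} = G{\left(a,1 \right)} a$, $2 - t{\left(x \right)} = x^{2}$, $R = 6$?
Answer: $-64$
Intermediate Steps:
$G{\left(A,M \right)} = -2$ ($G{\left(A,M \right)} = -3 + \frac{6 \cdot \frac{1}{3}}{2} = -3 + \frac{1}{2} \cdot 2 = -3 + 1 = -2$)
$t{\left(x \right)} = 2 - x^{2}$
$N{\left(a,j \right)} = - 2 a$
$T = 2$ ($T = 2 + 0 \left(2 - 0^{2}\right) = 2 + 0 \left(2 - 0\right) = 2 + 0 \left(2 + 0\right) = 2 + 0 \cdot 2 = 2 + 0 = 2$)
$T N{\left(16,5 \right)} = 2 \left(\left(-2\right) 16\right) = 2 \left(-32\right) = -64$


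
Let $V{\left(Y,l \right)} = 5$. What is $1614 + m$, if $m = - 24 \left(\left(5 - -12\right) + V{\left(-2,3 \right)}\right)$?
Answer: $1086$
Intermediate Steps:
$m = -528$ ($m = - 24 \left(\left(5 - -12\right) + 5\right) = - 24 \left(\left(5 + 12\right) + 5\right) = - 24 \left(17 + 5\right) = \left(-24\right) 22 = -528$)
$1614 + m = 1614 - 528 = 1086$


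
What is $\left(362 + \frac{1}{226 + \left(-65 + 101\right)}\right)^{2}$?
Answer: $\frac{8995574025}{68644} \approx 1.3105 \cdot 10^{5}$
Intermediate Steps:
$\left(362 + \frac{1}{226 + \left(-65 + 101\right)}\right)^{2} = \left(362 + \frac{1}{226 + 36}\right)^{2} = \left(362 + \frac{1}{262}\right)^{2} = \left(\frac{94845}{262}\right)^{2} = \frac{8995574025}{68644}$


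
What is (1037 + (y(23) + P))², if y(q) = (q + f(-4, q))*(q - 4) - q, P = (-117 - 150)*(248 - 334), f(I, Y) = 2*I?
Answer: 588596121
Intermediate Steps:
P = 22962 (P = -267*(-86) = 22962)
y(q) = -q + (-8 + q)*(-4 + q) (y(q) = (q + 2*(-4))*(q - 4) - q = (q - 8)*(-4 + q) - q = (-8 + q)*(-4 + q) - q = -q + (-8 + q)*(-4 + q))
(1037 + (y(23) + P))² = (1037 + ((32 + 23² - 13*23) + 22962))² = (1037 + ((32 + 529 - 299) + 22962))² = (1037 + (262 + 22962))² = (1037 + 23224)² = 24261² = 588596121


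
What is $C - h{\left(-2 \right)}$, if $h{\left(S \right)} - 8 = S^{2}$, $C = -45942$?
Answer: $-45954$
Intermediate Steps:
$h{\left(S \right)} = 8 + S^{2}$
$C - h{\left(-2 \right)} = -45942 - \left(8 + \left(-2\right)^{2}\right) = -45942 - \left(8 + 4\right) = -45942 - 12 = -45954$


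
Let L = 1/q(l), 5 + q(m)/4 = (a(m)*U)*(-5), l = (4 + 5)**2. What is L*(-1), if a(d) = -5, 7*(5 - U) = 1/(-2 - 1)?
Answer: -21/10180 ≈ -0.0020629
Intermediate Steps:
U = 106/21 (U = 5 - 1/(7*(-2 - 1)) = 5 - 1/7/(-3) = 5 - 1/7*(-1/3) = 5 + 1/21 = 106/21 ≈ 5.0476)
l = 81 (l = 9**2 = 81)
q(m) = 10180/21 (q(m) = -20 + 4*(-5*106/21*(-5)) = -20 + 4*(-530/21*(-5)) = -20 + 4*(2650/21) = -20 + 10600/21 = 10180/21)
L = 21/10180 (L = 1/(10180/21) = 21/10180 ≈ 0.0020629)
L*(-1) = (21/10180)*(-1) = -21/10180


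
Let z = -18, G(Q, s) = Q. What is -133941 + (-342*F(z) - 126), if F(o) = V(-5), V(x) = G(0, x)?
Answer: -134067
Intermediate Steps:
V(x) = 0
F(o) = 0
-133941 + (-342*F(z) - 126) = -133941 + (-342*0 - 126) = -133941 + (0 - 126) = -133941 - 126 = -134067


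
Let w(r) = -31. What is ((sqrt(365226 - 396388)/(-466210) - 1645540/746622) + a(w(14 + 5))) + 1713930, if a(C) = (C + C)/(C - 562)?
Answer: 379418086125062/221373423 - I*sqrt(31162)/466210 ≈ 1.7139e+6 - 0.00037864*I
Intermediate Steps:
a(C) = 2*C/(-562 + C) (a(C) = (2*C)/(-562 + C) = 2*C/(-562 + C))
((sqrt(365226 - 396388)/(-466210) - 1645540/746622) + a(w(14 + 5))) + 1713930 = ((sqrt(365226 - 396388)/(-466210) - 1645540/746622) + 2*(-31)/(-562 - 31)) + 1713930 = ((sqrt(-31162)*(-1/466210) - 1645540*1/746622) + 2*(-31)/(-593)) + 1713930 = (((I*sqrt(31162))*(-1/466210) - 822770/373311) + 2*(-31)*(-1/593)) + 1713930 = ((-I*sqrt(31162)/466210 - 822770/373311) + 62/593) + 1713930 = ((-822770/373311 - I*sqrt(31162)/466210) + 62/593) + 1713930 = (-464757328/221373423 - I*sqrt(31162)/466210) + 1713930 = 379418086125062/221373423 - I*sqrt(31162)/466210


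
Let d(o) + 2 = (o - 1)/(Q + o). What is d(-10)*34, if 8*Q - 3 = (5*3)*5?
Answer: 1428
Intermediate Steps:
Q = 39/4 (Q = 3/8 + ((5*3)*5)/8 = 3/8 + (15*5)/8 = 3/8 + (⅛)*75 = 3/8 + 75/8 = 39/4 ≈ 9.7500)
d(o) = -2 + (-1 + o)/(39/4 + o) (d(o) = -2 + (o - 1)/(39/4 + o) = -2 + (-1 + o)/(39/4 + o))
d(-10)*34 = (2*(-41 - 2*(-10))/(39 + 4*(-10)))*34 = (2*(-41 + 20)/(39 - 40))*34 = (2*(-21)/(-1))*34 = (2*(-1)*(-21))*34 = 42*34 = 1428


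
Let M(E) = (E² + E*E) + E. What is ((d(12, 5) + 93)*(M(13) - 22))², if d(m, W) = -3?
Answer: 876752100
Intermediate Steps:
M(E) = E + 2*E² (M(E) = (E² + E²) + E = 2*E² + E = E + 2*E²)
((d(12, 5) + 93)*(M(13) - 22))² = ((-3 + 93)*(13*(1 + 2*13) - 22))² = (90*(13*(1 + 26) - 22))² = (90*(13*27 - 22))² = (90*(351 - 22))² = (90*329)² = 29610² = 876752100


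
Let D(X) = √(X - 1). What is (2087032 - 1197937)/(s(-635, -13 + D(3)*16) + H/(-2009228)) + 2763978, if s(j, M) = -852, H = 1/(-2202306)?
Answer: 2083277183617196047734/754008903512467 ≈ 2.7629e+6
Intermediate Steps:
H = -1/2202306 ≈ -4.5407e-7
D(X) = √(-1 + X)
(2087032 - 1197937)/(s(-635, -13 + D(3)*16) + H/(-2009228)) + 2763978 = (2087032 - 1197937)/(-852 - 1/2202306/(-2009228)) + 2763978 = 889095/(-852 - 1/2202306*(-1/2009228)) + 2763978 = 889095/(-852 + 1/4424934879768) + 2763978 = 889095/(-3770044517562335/4424934879768) + 2763978 = 889095*(-4424934879768/3770044517562335) + 2763978 = -786837495385465992/754008903512467 + 2763978 = 2083277183617196047734/754008903512467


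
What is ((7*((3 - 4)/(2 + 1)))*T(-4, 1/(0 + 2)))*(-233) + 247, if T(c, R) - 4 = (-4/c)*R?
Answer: 5387/2 ≈ 2693.5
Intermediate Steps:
T(c, R) = 4 - 4*R/c (T(c, R) = 4 + (-4/c)*R = 4 - 4*R/c)
((7*((3 - 4)/(2 + 1)))*T(-4, 1/(0 + 2)))*(-233) + 247 = ((7*((3 - 4)/(2 + 1)))*(4 - 4/((0 + 2)*(-4))))*(-233) + 247 = ((7*(-1/3))*(4 - 4*(-¼)/2))*(-233) + 247 = ((7*(-1*⅓))*(4 - 4*½*(-¼)))*(-233) + 247 = ((7*(-⅓))*(4 + ½))*(-233) + 247 = -7/3*9/2*(-233) + 247 = -21/2*(-233) + 247 = 4893/2 + 247 = 5387/2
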